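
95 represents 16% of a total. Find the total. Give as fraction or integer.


Given: 95 is 16% of the whole
Set up: 95 = 16/100 * whole
whole = 95 * 100 / 16
whole = 9500 / 16
whole = 2375/4

2375/4


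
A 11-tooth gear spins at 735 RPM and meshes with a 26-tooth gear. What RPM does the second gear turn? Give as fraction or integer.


Gear ratio: teeth_A * RPM_A = teeth_B * RPM_B
11 * 735 = 26 * RPM_B
8085 = 26 * RPM_B
RPM_B = 8085 / 26
RPM_B = 8085/26

8085/26


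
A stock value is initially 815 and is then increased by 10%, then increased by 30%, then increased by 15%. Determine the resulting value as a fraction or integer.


Start: 815
Step 1: increase by 10% => multiply by 110/100
  815 * 110/100 = 1793/2
Step 2: increase by 30% => multiply by 130/100
  1793/2 * 130/100 = 23309/20
Step 3: increase by 15% => multiply by 115/100
  23309/20 * 115/100 = 536107/400
Final value = 536107/400

536107/400


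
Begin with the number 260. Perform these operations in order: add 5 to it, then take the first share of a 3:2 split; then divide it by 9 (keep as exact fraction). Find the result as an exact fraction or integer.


Start with 260.
Step 1: Add 5: 260+5=265; split 3:2 first = 265*3/5 = 159
Step 2: Divide by 9: 159 / 9 = 53/3
Final result = 53/3

53/3


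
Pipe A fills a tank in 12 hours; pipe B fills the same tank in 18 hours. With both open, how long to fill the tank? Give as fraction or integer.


Rate of A = 1/12 job per hour
Rate of B = 1/18 job per hour
Combined rate = 1/12 + 1/18
Find common denominator: (18 + 12)/(12*18) = 30/216
Combined rate = 5/36 job per hour
Time together = 1 / (5/36) = 36/5 hours

36/5


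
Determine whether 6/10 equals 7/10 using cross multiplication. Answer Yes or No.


Cross multiply to check 6/10 = 7/10
Left cross product: 6 * 10 = 60
Right cross product: 10 * 7 = 70
60 != 70
Not equal, so proportions differ => No

No


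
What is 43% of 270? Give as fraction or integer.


Compute 43% of 270
Convert percentage: 43% = 43/100
Multiply: 270 * 43/100
= 11610/100
= 1161/10

1161/10


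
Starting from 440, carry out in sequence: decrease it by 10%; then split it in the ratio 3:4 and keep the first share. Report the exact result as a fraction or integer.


Start with 440.
Step 1: Decrease by 10%: 440 * 90/100 = 396
Step 2: Split 3:4, first share = 396 * 3/7 = 1188/7
Final result = 1188/7

1188/7


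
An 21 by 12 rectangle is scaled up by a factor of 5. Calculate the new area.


Original dimensions: 21 x 12
Enlargement factor = 5
New width = 21 * 5 = 105
New height = 12 * 5 = 60
New area = 105 * 60 = 6300

6300


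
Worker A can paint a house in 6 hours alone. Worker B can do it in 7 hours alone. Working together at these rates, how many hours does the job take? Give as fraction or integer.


Rate of A = 1/6 job per hour
Rate of B = 1/7 job per hour
Combined rate = 1/6 + 1/7
Find common denominator: (7 + 6)/(6*7) = 13/42
Combined rate = 13/42 job per hour
Time together = 1 / (13/42) = 42/13 hours

42/13


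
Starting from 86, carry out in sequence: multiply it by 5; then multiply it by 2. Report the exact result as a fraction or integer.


Start with 86.
Step 1: Multiply by 5: 86 * 5 = 430
Step 2: Multiply by 2: 430 * 2 = 860
Final result = 860

860


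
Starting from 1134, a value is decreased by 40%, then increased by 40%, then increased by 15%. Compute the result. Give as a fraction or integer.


Start: 1134
Step 1: decrease by 40% => multiply by 60/100
  1134 * 60/100 = 3402/5
Step 2: increase by 40% => multiply by 140/100
  3402/5 * 140/100 = 23814/25
Step 3: increase by 15% => multiply by 115/100
  23814/25 * 115/100 = 273861/250
Final value = 273861/250

273861/250


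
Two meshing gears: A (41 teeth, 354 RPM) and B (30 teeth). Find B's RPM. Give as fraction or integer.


Gear ratio: teeth_A * RPM_A = teeth_B * RPM_B
41 * 354 = 30 * RPM_B
14514 = 30 * RPM_B
RPM_B = 14514 / 30
RPM_B = 2419/5

2419/5


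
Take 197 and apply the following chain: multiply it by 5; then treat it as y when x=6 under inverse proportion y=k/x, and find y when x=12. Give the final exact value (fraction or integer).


Start with 197.
Step 1: Multiply by 5: 197 * 5 = 985
Step 2: Inverse prop: k = (985)*6; new y = k/12 = 985*6/12 = 985/2
Final result = 985/2

985/2


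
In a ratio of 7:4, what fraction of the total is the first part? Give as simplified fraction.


Total parts = 7 + 4 = 11
First part fraction = 7/11
Simplify: 7/11 = 7/11

7/11


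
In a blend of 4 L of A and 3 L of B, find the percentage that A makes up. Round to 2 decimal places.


Volume of A = 4 L
Volume of B = 3 L
Total volume = 4 + 3 = 7 L
Percentage of A = (4/7) * 100
= 57.14%

57.14


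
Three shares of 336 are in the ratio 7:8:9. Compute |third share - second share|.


Total parts = 7 + 8 + 9 = 24
Value per part = 336 / 24 = 14
Shares: 7*14=98, 8*14=112, 9*14=126
Third share = 126, second share = 112
Difference = |126 - 112| = 14

14


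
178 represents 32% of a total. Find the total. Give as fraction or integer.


Given: 178 is 32% of the whole
Set up: 178 = 32/100 * whole
whole = 178 * 100 / 32
whole = 17800 / 32
whole = 2225/4

2225/4


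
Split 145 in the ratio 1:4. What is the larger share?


Total parts = 1 + 4 = 5
Value per part = 145 / 5 = 29
First share = 1 * 29 = 29
Second share = 4 * 29 = 116
Larger share = 116

116


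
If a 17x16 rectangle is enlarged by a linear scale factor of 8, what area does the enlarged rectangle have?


Original dimensions: 17 x 16
Enlargement factor = 8
New width = 17 * 8 = 136
New height = 16 * 8 = 128
New area = 136 * 128 = 17408

17408


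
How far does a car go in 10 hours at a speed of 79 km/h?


Using distance = speed * time
Speed = 79 km/h
Time = 10 hours
Distance = 79 * 10
= 790 km

790


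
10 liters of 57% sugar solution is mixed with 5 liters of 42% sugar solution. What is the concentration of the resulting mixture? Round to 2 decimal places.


Solute in mixture 1 = 57% of 10 L = 10*57/100 = 57/10 L
Solute in mixture 2 = 42% of 5 L = 5*42/100 = 21/10 L
Total solute = 57/10 + 21/10 = 39/5 L
Total volume = 10 + 5 = 15 L
Final concentration = 39/5/15 * 100 = 52.00%

52.00


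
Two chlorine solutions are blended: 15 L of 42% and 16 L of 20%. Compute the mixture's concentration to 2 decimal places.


Solute in mixture 1 = 42% of 15 L = 15*42/100 = 63/10 L
Solute in mixture 2 = 20% of 16 L = 16*20/100 = 16/5 L
Total solute = 63/10 + 16/5 = 19/2 L
Total volume = 15 + 16 = 31 L
Final concentration = 19/2/31 * 100 = 30.65%

30.65


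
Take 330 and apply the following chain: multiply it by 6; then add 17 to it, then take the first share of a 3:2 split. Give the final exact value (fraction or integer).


Start with 330.
Step 1: Multiply by 6: 330 * 6 = 1980
Step 2: Add 17: 1980+17=1997; split 3:2 first = 1997*3/5 = 5991/5
Final result = 5991/5

5991/5


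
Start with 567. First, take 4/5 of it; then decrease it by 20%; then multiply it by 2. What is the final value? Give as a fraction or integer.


Start with 567.
Step 1: Take 4/5: 567 * 4/5 = 2268/5
Step 2: Decrease by 20%: 2268/5 * 80/100 = 9072/25
Step 3: Multiply by 2: 9072/25 * 2 = 18144/25
Final result = 18144/25

18144/25


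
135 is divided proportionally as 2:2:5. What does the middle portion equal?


Ratio = 2:2:5
Total parts = 2 + 2 + 5 = 9
Value per part = 135 / 9 = 15
First share = 2 * 15 = 30
Middle share = 2 * 15 = 30
Third share = 5 * 15 = 75

30


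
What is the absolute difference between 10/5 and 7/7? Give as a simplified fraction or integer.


Simplify: 10/5 = 2 and 7/7 = 1
Find common denominator: LCD = 1
Convert: 2/1 and 1/1
Difference = |2 - 1|/1 = 1/1
Simplified = 1

1


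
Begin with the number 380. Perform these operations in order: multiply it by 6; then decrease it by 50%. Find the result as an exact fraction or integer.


Start with 380.
Step 1: Multiply by 6: 380 * 6 = 2280
Step 2: Decrease by 50%: 2280 * 50/100 = 1140
Final result = 1140

1140


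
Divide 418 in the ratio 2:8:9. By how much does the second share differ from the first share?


Total parts = 2 + 8 + 9 = 19
Value per part = 418 / 19 = 22
Shares: 2*22=44, 8*22=176, 9*22=198
Second share = 176, first share = 44
Difference = |176 - 44| = 132

132


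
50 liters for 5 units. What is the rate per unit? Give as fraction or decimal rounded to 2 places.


Total liters = 50
Number of units = 5
Unit rate = 50 / 5
= 10 liters per unit

10


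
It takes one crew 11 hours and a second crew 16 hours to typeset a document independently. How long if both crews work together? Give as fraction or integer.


Rate of A = 1/11 job per hour
Rate of B = 1/16 job per hour
Combined rate = 1/11 + 1/16
Find common denominator: (16 + 11)/(11*16) = 27/176
Combined rate = 27/176 job per hour
Time together = 1 / (27/176) = 176/27 hours

176/27


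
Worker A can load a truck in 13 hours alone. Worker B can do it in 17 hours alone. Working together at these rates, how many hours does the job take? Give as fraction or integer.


Rate of A = 1/13 job per hour
Rate of B = 1/17 job per hour
Combined rate = 1/13 + 1/17
Find common denominator: (17 + 13)/(13*17) = 30/221
Combined rate = 30/221 job per hour
Time together = 1 / (30/221) = 221/30 hours

221/30


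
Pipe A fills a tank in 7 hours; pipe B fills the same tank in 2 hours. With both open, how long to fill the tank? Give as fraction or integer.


Rate of A = 1/7 job per hour
Rate of B = 1/2 job per hour
Combined rate = 1/7 + 1/2
Find common denominator: (2 + 7)/(7*2) = 9/14
Combined rate = 9/14 job per hour
Time together = 1 / (9/14) = 14/9 hours

14/9


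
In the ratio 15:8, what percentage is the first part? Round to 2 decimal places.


Total parts = 15 + 8 = 23
First part fraction = 15/23
Percentage = (15/23) * 100
= 0.652174 * 100
= 65.22%

65.22


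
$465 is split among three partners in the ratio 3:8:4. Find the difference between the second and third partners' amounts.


Total parts = 3 + 8 + 4 = 15
Value per part = 465 / 15 = 31
Shares: 3*31=93, 8*31=248, 4*31=124
Second share = 248, third share = 124
Difference = |248 - 124| = 124

124


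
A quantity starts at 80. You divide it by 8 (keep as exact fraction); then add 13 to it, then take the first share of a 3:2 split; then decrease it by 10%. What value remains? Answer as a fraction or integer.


Start with 80.
Step 1: Divide by 8: 80 / 8 = 10
Step 2: Add 13: 10+13=23; split 3:2 first = 23*3/5 = 69/5
Step 3: Decrease by 10%: 69/5 * 90/100 = 621/50
Final result = 621/50

621/50


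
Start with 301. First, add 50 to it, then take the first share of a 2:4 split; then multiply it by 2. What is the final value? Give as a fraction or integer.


Start with 301.
Step 1: Add 50: 301+50=351; split 2:4 first = 351*2/6 = 117
Step 2: Multiply by 2: 117 * 2 = 234
Final result = 234

234


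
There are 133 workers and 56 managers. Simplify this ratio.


Find GCD(133, 56)
GCD = 7
Divide both by 7: 133/7 = 19, 56/7 = 8
Simplified ratio = 19:8

19:8


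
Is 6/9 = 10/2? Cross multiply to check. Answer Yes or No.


Cross multiply to check 6/9 = 10/2
Left cross product: 6 * 2 = 12
Right cross product: 9 * 10 = 90
12 != 90
Not equal, so proportions differ => No

No


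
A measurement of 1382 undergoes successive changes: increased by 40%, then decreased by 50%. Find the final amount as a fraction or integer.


Start: 1382
Step 1: increase by 40% => multiply by 140/100
  1382 * 140/100 = 9674/5
Step 2: decrease by 50% => multiply by 50/100
  9674/5 * 50/100 = 4837/5
Final value = 4837/5

4837/5


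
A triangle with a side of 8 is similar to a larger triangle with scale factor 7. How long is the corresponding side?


Similar triangles have proportional sides
Scale factor = 7
Smaller side = 8
Corresponding larger side = 8 * 7
= 56

56


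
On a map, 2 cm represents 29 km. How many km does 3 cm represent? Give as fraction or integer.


Map scale: 2 cm = 29 km
Measured distance on map = 3 cm
Set up proportion: 3 * 29 / 2
= 87 / 2
= 87/2 km

87/2


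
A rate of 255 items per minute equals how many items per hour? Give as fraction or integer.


Converting from per minute to per hour
Rate = 255 items per minute
Multiply by 60: 255 * 60
= 15300 items per hour

15300


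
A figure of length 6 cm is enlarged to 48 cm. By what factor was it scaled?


Original length = 6 cm
Scaled length = 48 cm
Scale factor = 48 / 6
= 8

8


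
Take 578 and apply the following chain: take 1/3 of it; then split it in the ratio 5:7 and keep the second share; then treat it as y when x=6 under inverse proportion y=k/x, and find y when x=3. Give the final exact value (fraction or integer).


Start with 578.
Step 1: Take 1/3: 578 * 1/3 = 578/3
Step 2: Split 5:7, second share = 578/3 * 7/12 = 2023/18
Step 3: Inverse prop: k = (2023/18)*6; new y = k/3 = 2023/18*6/3 = 2023/9
Final result = 2023/9

2023/9


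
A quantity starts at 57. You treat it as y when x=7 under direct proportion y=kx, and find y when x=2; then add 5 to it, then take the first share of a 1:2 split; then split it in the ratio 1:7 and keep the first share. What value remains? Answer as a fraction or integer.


Start with 57.
Step 1: Direct prop: k = (57)/7; new y = k*2 = 57*2/7 = 114/7
Step 2: Add 5: 114/7+5=149/7; split 1:2 first = 149/7*1/3 = 149/21
Step 3: Split 1:7, first share = 149/21 * 1/8 = 149/168
Final result = 149/168

149/168


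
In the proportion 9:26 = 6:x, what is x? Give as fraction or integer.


Setting up: 9/26 = 6/x
Cross multiply: 9 * x = 26 * 6
9x = 156
x = 156/9
x = 52/3

52/3


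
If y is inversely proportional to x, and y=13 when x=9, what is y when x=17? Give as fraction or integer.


Inverse proportion: y = k/x
Find k: k = 9 * 13 = 117
Compute y at x=17: y = 117/17
y = 117/17

117/17


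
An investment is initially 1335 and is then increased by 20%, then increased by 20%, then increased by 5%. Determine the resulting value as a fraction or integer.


Start: 1335
Step 1: increase by 20% => multiply by 120/100
  1335 * 120/100 = 1602
Step 2: increase by 20% => multiply by 120/100
  1602 * 120/100 = 9612/5
Step 3: increase by 5% => multiply by 105/100
  9612/5 * 105/100 = 50463/25
Final value = 50463/25

50463/25


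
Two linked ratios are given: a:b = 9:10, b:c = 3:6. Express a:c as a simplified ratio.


Given a:b = 9:10 and b:c = 3:6
Make b consistent. Multiply first ratio by 3: a:b = 27:30
Multiply second ratio by 10: b:c = 30:60
Now b = 30 in both, so a:b:c = 27:30:60
Therefore a:c = 27:60
Simplify by GCD: a:c = 9:20

9:20


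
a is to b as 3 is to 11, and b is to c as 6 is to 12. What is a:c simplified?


Given a:b = 3:11 and b:c = 6:12
Make b consistent. Multiply first ratio by 6: a:b = 18:66
Multiply second ratio by 11: b:c = 66:132
Now b = 66 in both, so a:b:c = 18:66:132
Therefore a:c = 18:132
Simplify by GCD: a:c = 3:22

3:22


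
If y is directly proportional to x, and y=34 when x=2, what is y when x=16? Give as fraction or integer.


Direct proportion: y = kx
Find k: k = 34/2 = 17
Compute y at x=16: y = 17 * 16
y = 272

272


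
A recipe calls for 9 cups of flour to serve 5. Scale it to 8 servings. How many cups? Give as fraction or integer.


Original: 9 cups for 5 servings
Target servings = 8
Scaling factor = 8/5
New amount = 9 * 8/5
= 72/5
= 72/5 cups

72/5


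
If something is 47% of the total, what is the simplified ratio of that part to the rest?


Part = 47%, Remainder = 53%
Ratio = 47:53
GCD(47, 53) = 1
Simplify: 47:53 = 47:53

47:53


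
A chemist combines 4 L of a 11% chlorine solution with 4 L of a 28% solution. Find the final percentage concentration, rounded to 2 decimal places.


Solute in mixture 1 = 11% of 4 L = 4*11/100 = 11/25 L
Solute in mixture 2 = 28% of 4 L = 4*28/100 = 28/25 L
Total solute = 11/25 + 28/25 = 39/25 L
Total volume = 4 + 4 = 8 L
Final concentration = 39/25/8 * 100 = 19.50%

19.50


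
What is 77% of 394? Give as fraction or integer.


Compute 77% of 394
Convert percentage: 77% = 77/100
Multiply: 394 * 77/100
= 30338/100
= 15169/50

15169/50


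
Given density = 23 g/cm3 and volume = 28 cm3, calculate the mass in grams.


Using mass = density * volume
Density = 23 g/cm3
Volume = 28 cm3
Mass = 23 * 28
= 644 g

644


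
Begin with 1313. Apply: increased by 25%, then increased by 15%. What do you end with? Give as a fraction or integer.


Start: 1313
Step 1: increase by 25% => multiply by 125/100
  1313 * 125/100 = 6565/4
Step 2: increase by 15% => multiply by 115/100
  6565/4 * 115/100 = 30199/16
Final value = 30199/16

30199/16


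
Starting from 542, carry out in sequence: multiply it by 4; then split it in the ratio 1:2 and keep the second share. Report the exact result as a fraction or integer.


Start with 542.
Step 1: Multiply by 4: 542 * 4 = 2168
Step 2: Split 1:2, second share = 2168 * 2/3 = 4336/3
Final result = 4336/3

4336/3


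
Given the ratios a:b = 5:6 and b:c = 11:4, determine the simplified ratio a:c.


Given a:b = 5:6 and b:c = 11:4
Make b consistent. Multiply first ratio by 11: a:b = 55:66
Multiply second ratio by 6: b:c = 66:24
Now b = 66 in both, so a:b:c = 55:66:24
Therefore a:c = 55:24
Simplify by GCD: a:c = 55:24

55:24


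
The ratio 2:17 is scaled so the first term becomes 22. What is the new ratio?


Original ratio: 2:17
First term target: 22
Scale factor = 22 / 2 = 11
Multiply second term: 17 * 11 = 187
Equivalent ratio = 22:187

22:187


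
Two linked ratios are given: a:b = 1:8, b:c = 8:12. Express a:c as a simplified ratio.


Given a:b = 1:8 and b:c = 8:12
Make b consistent. Multiply first ratio by 8: a:b = 8:64
Multiply second ratio by 8: b:c = 64:96
Now b = 64 in both, so a:b:c = 8:64:96
Therefore a:c = 8:96
Simplify by GCD: a:c = 1:12

1:12


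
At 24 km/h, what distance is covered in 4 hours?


Using distance = speed * time
Speed = 24 km/h
Time = 4 hours
Distance = 24 * 4
= 96 km

96


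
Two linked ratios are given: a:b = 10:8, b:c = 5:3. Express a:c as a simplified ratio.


Given a:b = 10:8 and b:c = 5:3
Make b consistent. Multiply first ratio by 5: a:b = 50:40
Multiply second ratio by 8: b:c = 40:24
Now b = 40 in both, so a:b:c = 50:40:24
Therefore a:c = 50:24
Simplify by GCD: a:c = 25:12

25:12


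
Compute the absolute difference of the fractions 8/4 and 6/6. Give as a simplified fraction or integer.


Simplify: 8/4 = 2 and 6/6 = 1
Find common denominator: LCD = 1
Convert: 2/1 and 1/1
Difference = |2 - 1|/1 = 1/1
Simplified = 1

1


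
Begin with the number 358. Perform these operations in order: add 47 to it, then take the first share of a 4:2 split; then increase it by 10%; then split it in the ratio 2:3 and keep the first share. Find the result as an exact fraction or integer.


Start with 358.
Step 1: Add 47: 358+47=405; split 4:2 first = 405*4/6 = 270
Step 2: Increase by 10%: 270 * 110/100 = 297
Step 3: Split 2:3, first share = 297 * 2/5 = 594/5
Final result = 594/5

594/5


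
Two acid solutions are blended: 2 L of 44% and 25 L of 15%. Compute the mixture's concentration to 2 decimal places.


Solute in mixture 1 = 44% of 2 L = 2*44/100 = 22/25 L
Solute in mixture 2 = 15% of 25 L = 25*15/100 = 15/4 L
Total solute = 22/25 + 15/4 = 463/100 L
Total volume = 2 + 25 = 27 L
Final concentration = 463/100/27 * 100 = 17.15%

17.15


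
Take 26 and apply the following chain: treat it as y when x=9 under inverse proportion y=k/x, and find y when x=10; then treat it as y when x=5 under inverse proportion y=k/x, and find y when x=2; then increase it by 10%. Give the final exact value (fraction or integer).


Start with 26.
Step 1: Inverse prop: k = (26)*9; new y = k/10 = 26*9/10 = 117/5
Step 2: Inverse prop: k = (117/5)*5; new y = k/2 = 117/5*5/2 = 117/2
Step 3: Increase by 10%: 117/2 * 110/100 = 1287/20
Final result = 1287/20

1287/20


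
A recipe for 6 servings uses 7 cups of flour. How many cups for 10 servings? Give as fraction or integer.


Original: 7 cups for 6 servings
Target servings = 10
Scaling factor = 10/6
New amount = 7 * 10/6
= 70/6
= 35/3 cups

35/3


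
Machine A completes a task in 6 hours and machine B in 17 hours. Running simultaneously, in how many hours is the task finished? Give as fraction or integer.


Rate of A = 1/6 job per hour
Rate of B = 1/17 job per hour
Combined rate = 1/6 + 1/17
Find common denominator: (17 + 6)/(6*17) = 23/102
Combined rate = 23/102 job per hour
Time together = 1 / (23/102) = 102/23 hours

102/23


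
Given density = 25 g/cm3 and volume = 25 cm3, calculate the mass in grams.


Using mass = density * volume
Density = 25 g/cm3
Volume = 25 cm3
Mass = 25 * 25
= 625 g

625


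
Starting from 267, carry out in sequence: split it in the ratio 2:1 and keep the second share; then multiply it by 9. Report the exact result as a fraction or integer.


Start with 267.
Step 1: Split 2:1, second share = 267 * 1/3 = 89
Step 2: Multiply by 9: 89 * 9 = 801
Final result = 801

801


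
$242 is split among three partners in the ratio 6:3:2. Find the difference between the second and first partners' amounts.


Total parts = 6 + 3 + 2 = 11
Value per part = 242 / 11 = 22
Shares: 6*22=132, 3*22=66, 2*22=44
Second share = 66, first share = 132
Difference = |66 - 132| = 66

66


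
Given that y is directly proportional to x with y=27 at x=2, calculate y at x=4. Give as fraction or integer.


Direct proportion: y = kx
Find k: k = 27/2 = 27/2
Compute y at x=4: y = 27/2 * 4
y = 54

54


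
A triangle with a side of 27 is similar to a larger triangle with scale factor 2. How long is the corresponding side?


Similar triangles have proportional sides
Scale factor = 2
Smaller side = 27
Corresponding larger side = 27 * 2
= 54

54


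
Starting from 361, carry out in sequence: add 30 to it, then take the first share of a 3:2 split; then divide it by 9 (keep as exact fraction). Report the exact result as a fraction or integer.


Start with 361.
Step 1: Add 30: 361+30=391; split 3:2 first = 391*3/5 = 1173/5
Step 2: Divide by 9: 1173/5 / 9 = 391/15
Final result = 391/15

391/15


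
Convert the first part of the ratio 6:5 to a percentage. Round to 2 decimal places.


Total parts = 6 + 5 = 11
First part fraction = 6/11
Percentage = (6/11) * 100
= 0.545455 * 100
= 54.55%

54.55


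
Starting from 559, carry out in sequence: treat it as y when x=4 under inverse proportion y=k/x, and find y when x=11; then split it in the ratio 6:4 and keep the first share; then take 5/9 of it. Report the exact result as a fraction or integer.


Start with 559.
Step 1: Inverse prop: k = (559)*4; new y = k/11 = 559*4/11 = 2236/11
Step 2: Split 6:4, first share = 2236/11 * 6/10 = 6708/55
Step 3: Take 5/9: 6708/55 * 5/9 = 2236/33
Final result = 2236/33

2236/33


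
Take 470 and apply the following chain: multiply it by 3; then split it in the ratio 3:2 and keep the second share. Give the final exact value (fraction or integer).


Start with 470.
Step 1: Multiply by 3: 470 * 3 = 1410
Step 2: Split 3:2, second share = 1410 * 2/5 = 564
Final result = 564

564


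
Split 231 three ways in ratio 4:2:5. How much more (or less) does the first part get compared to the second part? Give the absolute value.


Total parts = 4 + 2 + 5 = 11
Value per part = 231 / 11 = 21
Shares: 4*21=84, 2*21=42, 5*21=105
First share = 84, second share = 42
Difference = |84 - 42| = 42

42


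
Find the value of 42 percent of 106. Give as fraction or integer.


Compute 42% of 106
Convert percentage: 42% = 42/100
Multiply: 106 * 42/100
= 4452/100
= 1113/25

1113/25


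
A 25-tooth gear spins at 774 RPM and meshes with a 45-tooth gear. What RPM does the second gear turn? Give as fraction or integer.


Gear ratio: teeth_A * RPM_A = teeth_B * RPM_B
25 * 774 = 45 * RPM_B
19350 = 45 * RPM_B
RPM_B = 19350 / 45
RPM_B = 430

430


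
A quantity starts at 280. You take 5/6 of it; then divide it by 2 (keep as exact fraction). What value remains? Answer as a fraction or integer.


Start with 280.
Step 1: Take 5/6: 280 * 5/6 = 700/3
Step 2: Divide by 2: 700/3 / 2 = 350/3
Final result = 350/3

350/3


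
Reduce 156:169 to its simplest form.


Find GCD(156, 169)
GCD = 13
Divide both by 13: 156/13 = 12, 169/13 = 13
Simplified ratio = 12:13

12:13


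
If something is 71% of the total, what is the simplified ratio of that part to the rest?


Part = 71%, Remainder = 29%
Ratio = 71:29
GCD(71, 29) = 1
Simplify: 71:29 = 71:29

71:29


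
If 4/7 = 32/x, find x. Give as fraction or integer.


Setting up: 4/7 = 32/x
Cross multiply: 4 * x = 7 * 32
4x = 224
x = 224/4
x = 56

56


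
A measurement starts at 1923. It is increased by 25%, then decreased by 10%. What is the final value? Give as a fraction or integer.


Start: 1923
Step 1: increase by 25% => multiply by 125/100
  1923 * 125/100 = 9615/4
Step 2: decrease by 10% => multiply by 90/100
  9615/4 * 90/100 = 17307/8
Final value = 17307/8

17307/8


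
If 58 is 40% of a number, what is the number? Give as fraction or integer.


Given: 58 is 40% of the whole
Set up: 58 = 40/100 * whole
whole = 58 * 100 / 40
whole = 5800 / 40
whole = 145

145


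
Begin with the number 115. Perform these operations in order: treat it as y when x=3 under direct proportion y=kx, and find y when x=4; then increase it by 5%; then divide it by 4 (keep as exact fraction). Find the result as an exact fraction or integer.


Start with 115.
Step 1: Direct prop: k = (115)/3; new y = k*4 = 115*4/3 = 460/3
Step 2: Increase by 5%: 460/3 * 105/100 = 161
Step 3: Divide by 4: 161 / 4 = 161/4
Final result = 161/4

161/4


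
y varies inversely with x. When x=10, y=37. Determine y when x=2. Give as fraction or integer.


Inverse proportion: y = k/x
Find k: k = 10 * 37 = 370
Compute y at x=2: y = 370/2
y = 185

185


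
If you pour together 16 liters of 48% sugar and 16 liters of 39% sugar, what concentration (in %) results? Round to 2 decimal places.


Solute in mixture 1 = 48% of 16 L = 16*48/100 = 192/25 L
Solute in mixture 2 = 39% of 16 L = 16*39/100 = 156/25 L
Total solute = 192/25 + 156/25 = 348/25 L
Total volume = 16 + 16 = 32 L
Final concentration = 348/25/32 * 100 = 43.50%

43.50


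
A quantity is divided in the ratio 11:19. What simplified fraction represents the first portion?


Total parts = 11 + 19 = 30
First part fraction = 11/30
Simplify: 11/30 = 11/30

11/30


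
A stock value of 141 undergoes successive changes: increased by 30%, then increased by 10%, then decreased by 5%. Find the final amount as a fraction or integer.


Start: 141
Step 1: increase by 30% => multiply by 130/100
  141 * 130/100 = 1833/10
Step 2: increase by 10% => multiply by 110/100
  1833/10 * 110/100 = 20163/100
Step 3: decrease by 5% => multiply by 95/100
  20163/100 * 95/100 = 383097/2000
Final value = 383097/2000

383097/2000


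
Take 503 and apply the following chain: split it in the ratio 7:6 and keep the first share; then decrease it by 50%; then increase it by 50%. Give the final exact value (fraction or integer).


Start with 503.
Step 1: Split 7:6, first share = 503 * 7/13 = 3521/13
Step 2: Decrease by 50%: 3521/13 * 50/100 = 3521/26
Step 3: Increase by 50%: 3521/26 * 150/100 = 10563/52
Final result = 10563/52

10563/52


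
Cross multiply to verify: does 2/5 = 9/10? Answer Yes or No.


Cross multiply to check 2/5 = 9/10
Left cross product: 2 * 10 = 20
Right cross product: 5 * 9 = 45
20 != 45
Not equal, so proportions differ => No

No


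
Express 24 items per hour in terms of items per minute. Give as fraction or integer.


Converting from per hour to per minute
Rate = 24 items per hour
Divide by 60: 24/60
= 2/5 items per minute

2/5


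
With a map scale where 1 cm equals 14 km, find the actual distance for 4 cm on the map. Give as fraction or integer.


Map scale: 1 cm = 14 km
Measured distance on map = 4 cm
Set up proportion: 4 * 14 / 1
= 56 / 1
= 56 km

56


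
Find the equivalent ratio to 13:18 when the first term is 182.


Original ratio: 13:18
First term target: 182
Scale factor = 182 / 13 = 14
Multiply second term: 18 * 14 = 252
Equivalent ratio = 182:252

182:252


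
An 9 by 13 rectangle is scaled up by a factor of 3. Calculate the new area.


Original dimensions: 9 x 13
Enlargement factor = 3
New width = 9 * 3 = 27
New height = 13 * 3 = 39
New area = 27 * 39 = 1053

1053


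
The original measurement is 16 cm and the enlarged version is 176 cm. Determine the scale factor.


Original length = 16 cm
Scaled length = 176 cm
Scale factor = 176 / 16
= 11

11


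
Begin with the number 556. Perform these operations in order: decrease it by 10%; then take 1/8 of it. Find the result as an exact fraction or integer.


Start with 556.
Step 1: Decrease by 10%: 556 * 90/100 = 2502/5
Step 2: Take 1/8: 2502/5 * 1/8 = 1251/20
Final result = 1251/20

1251/20


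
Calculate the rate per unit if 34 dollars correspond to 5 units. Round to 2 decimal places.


Total dollars = 34
Number of units = 5
Unit rate = 34 / 5
= 6.80 dollars per unit

6.80


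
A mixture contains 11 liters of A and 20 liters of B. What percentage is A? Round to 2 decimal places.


Volume of A = 11 L
Volume of B = 20 L
Total volume = 11 + 20 = 31 L
Percentage of A = (11/31) * 100
= 35.48%

35.48


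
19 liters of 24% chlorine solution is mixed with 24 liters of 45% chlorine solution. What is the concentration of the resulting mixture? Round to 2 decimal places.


Solute in mixture 1 = 24% of 19 L = 19*24/100 = 114/25 L
Solute in mixture 2 = 45% of 24 L = 24*45/100 = 54/5 L
Total solute = 114/25 + 54/5 = 384/25 L
Total volume = 19 + 24 = 43 L
Final concentration = 384/25/43 * 100 = 35.72%

35.72


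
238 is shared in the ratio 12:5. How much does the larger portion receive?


Total parts = 12 + 5 = 17
Value per part = 238 / 17 = 14
First share = 12 * 14 = 168
Second share = 5 * 14 = 70
Larger share = 168

168


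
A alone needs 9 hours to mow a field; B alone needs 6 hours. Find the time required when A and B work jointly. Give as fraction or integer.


Rate of A = 1/9 job per hour
Rate of B = 1/6 job per hour
Combined rate = 1/9 + 1/6
Find common denominator: (6 + 9)/(9*6) = 15/54
Combined rate = 5/18 job per hour
Time together = 1 / (5/18) = 18/5 hours

18/5


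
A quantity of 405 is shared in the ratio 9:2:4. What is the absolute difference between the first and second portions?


Total parts = 9 + 2 + 4 = 15
Value per part = 405 / 15 = 27
Shares: 9*27=243, 2*27=54, 4*27=108
First share = 243, second share = 54
Difference = |243 - 54| = 189

189


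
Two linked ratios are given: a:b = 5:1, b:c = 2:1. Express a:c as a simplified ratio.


Given a:b = 5:1 and b:c = 2:1
Make b consistent. Multiply first ratio by 2: a:b = 10:2
Multiply second ratio by 1: b:c = 2:1
Now b = 2 in both, so a:b:c = 10:2:1
Therefore a:c = 10:1
Simplify by GCD: a:c = 10:1

10:1


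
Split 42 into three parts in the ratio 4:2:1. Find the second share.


Ratio = 4:2:1
Total parts = 4 + 2 + 1 = 7
Value per part = 42 / 7 = 6
First share = 4 * 6 = 24
Middle share = 2 * 6 = 12
Third share = 1 * 6 = 6

12


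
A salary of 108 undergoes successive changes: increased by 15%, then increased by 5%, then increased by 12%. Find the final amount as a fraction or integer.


Start: 108
Step 1: increase by 15% => multiply by 115/100
  108 * 115/100 = 621/5
Step 2: increase by 5% => multiply by 105/100
  621/5 * 105/100 = 13041/100
Step 3: increase by 12% => multiply by 112/100
  13041/100 * 112/100 = 91287/625
Final value = 91287/625

91287/625


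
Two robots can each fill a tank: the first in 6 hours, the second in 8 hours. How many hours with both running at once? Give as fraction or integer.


Rate of A = 1/6 job per hour
Rate of B = 1/8 job per hour
Combined rate = 1/6 + 1/8
Find common denominator: (8 + 6)/(6*8) = 14/48
Combined rate = 7/24 job per hour
Time together = 1 / (7/24) = 24/7 hours

24/7


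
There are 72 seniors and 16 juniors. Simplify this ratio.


Find GCD(72, 16)
GCD = 8
Divide both by 8: 72/8 = 9, 16/8 = 2
Simplified ratio = 9:2

9:2


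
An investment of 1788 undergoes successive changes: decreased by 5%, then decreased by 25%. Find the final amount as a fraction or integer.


Start: 1788
Step 1: decrease by 5% => multiply by 95/100
  1788 * 95/100 = 8493/5
Step 2: decrease by 25% => multiply by 75/100
  8493/5 * 75/100 = 25479/20
Final value = 25479/20

25479/20


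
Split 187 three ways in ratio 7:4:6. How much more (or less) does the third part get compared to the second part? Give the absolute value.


Total parts = 7 + 4 + 6 = 17
Value per part = 187 / 17 = 11
Shares: 7*11=77, 4*11=44, 6*11=66
Third share = 66, second share = 44
Difference = |66 - 44| = 22

22


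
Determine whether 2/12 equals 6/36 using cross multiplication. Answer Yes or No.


Cross multiply to check 2/12 = 6/36
Left cross product: 2 * 36 = 72
Right cross product: 12 * 6 = 72
72 = 72
Equal, so proportions match => Yes

Yes


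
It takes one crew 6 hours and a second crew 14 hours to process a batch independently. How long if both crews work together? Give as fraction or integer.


Rate of A = 1/6 job per hour
Rate of B = 1/14 job per hour
Combined rate = 1/6 + 1/14
Find common denominator: (14 + 6)/(6*14) = 20/84
Combined rate = 5/21 job per hour
Time together = 1 / (5/21) = 21/5 hours

21/5


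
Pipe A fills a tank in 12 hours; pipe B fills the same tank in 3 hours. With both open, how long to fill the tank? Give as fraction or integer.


Rate of A = 1/12 job per hour
Rate of B = 1/3 job per hour
Combined rate = 1/12 + 1/3
Find common denominator: (3 + 12)/(12*3) = 15/36
Combined rate = 5/12 job per hour
Time together = 1 / (5/12) = 12/5 hours

12/5


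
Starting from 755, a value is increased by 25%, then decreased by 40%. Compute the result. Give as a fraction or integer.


Start: 755
Step 1: increase by 25% => multiply by 125/100
  755 * 125/100 = 3775/4
Step 2: decrease by 40% => multiply by 60/100
  3775/4 * 60/100 = 2265/4
Final value = 2265/4

2265/4


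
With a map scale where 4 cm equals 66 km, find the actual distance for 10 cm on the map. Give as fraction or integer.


Map scale: 4 cm = 66 km
Measured distance on map = 10 cm
Set up proportion: 10 * 66 / 4
= 660 / 4
= 165 km

165


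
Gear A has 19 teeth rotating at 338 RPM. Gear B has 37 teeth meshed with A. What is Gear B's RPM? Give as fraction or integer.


Gear ratio: teeth_A * RPM_A = teeth_B * RPM_B
19 * 338 = 37 * RPM_B
6422 = 37 * RPM_B
RPM_B = 6422 / 37
RPM_B = 6422/37

6422/37


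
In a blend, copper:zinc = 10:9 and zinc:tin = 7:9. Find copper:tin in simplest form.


Given a:b = 10:9 and b:c = 7:9
Make b consistent. Multiply first ratio by 7: a:b = 70:63
Multiply second ratio by 9: b:c = 63:81
Now b = 63 in both, so a:b:c = 70:63:81
Therefore a:c = 70:81
Simplify by GCD: a:c = 70:81

70:81


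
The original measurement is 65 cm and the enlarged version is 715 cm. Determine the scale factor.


Original length = 65 cm
Scaled length = 715 cm
Scale factor = 715 / 65
= 11

11


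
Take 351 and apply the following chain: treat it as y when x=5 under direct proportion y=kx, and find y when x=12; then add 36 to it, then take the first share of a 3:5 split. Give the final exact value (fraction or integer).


Start with 351.
Step 1: Direct prop: k = (351)/5; new y = k*12 = 351*12/5 = 4212/5
Step 2: Add 36: 4212/5+36=4392/5; split 3:5 first = 4392/5*3/8 = 1647/5
Final result = 1647/5

1647/5


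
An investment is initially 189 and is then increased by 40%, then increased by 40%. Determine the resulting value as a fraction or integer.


Start: 189
Step 1: increase by 40% => multiply by 140/100
  189 * 140/100 = 1323/5
Step 2: increase by 40% => multiply by 140/100
  1323/5 * 140/100 = 9261/25
Final value = 9261/25

9261/25


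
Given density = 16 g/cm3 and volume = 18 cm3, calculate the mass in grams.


Using mass = density * volume
Density = 16 g/cm3
Volume = 18 cm3
Mass = 16 * 18
= 288 g

288


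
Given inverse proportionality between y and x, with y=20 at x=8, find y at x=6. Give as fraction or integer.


Inverse proportion: y = k/x
Find k: k = 8 * 20 = 160
Compute y at x=6: y = 160/6
y = 80/3

80/3


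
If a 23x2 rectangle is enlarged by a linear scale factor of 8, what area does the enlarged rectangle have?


Original dimensions: 23 x 2
Enlargement factor = 8
New width = 23 * 8 = 184
New height = 2 * 8 = 16
New area = 184 * 16 = 2944

2944


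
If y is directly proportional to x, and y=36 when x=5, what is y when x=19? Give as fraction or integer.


Direct proportion: y = kx
Find k: k = 36/5 = 36/5
Compute y at x=19: y = 36/5 * 19
y = 684/5

684/5


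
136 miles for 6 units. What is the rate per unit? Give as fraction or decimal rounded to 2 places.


Total miles = 136
Number of units = 6
Unit rate = 136 / 6
= 22.67 miles per unit

22.67


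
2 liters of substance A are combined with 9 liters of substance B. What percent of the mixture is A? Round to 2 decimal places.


Volume of A = 2 L
Volume of B = 9 L
Total volume = 2 + 9 = 11 L
Percentage of A = (2/11) * 100
= 18.18%

18.18


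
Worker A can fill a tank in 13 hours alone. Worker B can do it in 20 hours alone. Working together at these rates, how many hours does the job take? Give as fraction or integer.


Rate of A = 1/13 job per hour
Rate of B = 1/20 job per hour
Combined rate = 1/13 + 1/20
Find common denominator: (20 + 13)/(13*20) = 33/260
Combined rate = 33/260 job per hour
Time together = 1 / (33/260) = 260/33 hours

260/33


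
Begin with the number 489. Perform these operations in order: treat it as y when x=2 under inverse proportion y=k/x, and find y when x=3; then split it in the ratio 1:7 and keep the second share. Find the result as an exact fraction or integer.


Start with 489.
Step 1: Inverse prop: k = (489)*2; new y = k/3 = 489*2/3 = 326
Step 2: Split 1:7, second share = 326 * 7/8 = 1141/4
Final result = 1141/4

1141/4


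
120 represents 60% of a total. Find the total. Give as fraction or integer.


Given: 120 is 60% of the whole
Set up: 120 = 60/100 * whole
whole = 120 * 100 / 60
whole = 12000 / 60
whole = 200

200


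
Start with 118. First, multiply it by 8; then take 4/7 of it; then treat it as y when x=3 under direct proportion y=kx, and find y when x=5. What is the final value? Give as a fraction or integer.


Start with 118.
Step 1: Multiply by 8: 118 * 8 = 944
Step 2: Take 4/7: 944 * 4/7 = 3776/7
Step 3: Direct prop: k = (3776/7)/3; new y = k*5 = 3776/7*5/3 = 18880/21
Final result = 18880/21

18880/21


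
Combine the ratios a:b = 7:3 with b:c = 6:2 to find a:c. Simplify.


Given a:b = 7:3 and b:c = 6:2
Make b consistent. Multiply first ratio by 6: a:b = 42:18
Multiply second ratio by 3: b:c = 18:6
Now b = 18 in both, so a:b:c = 42:18:6
Therefore a:c = 42:6
Simplify by GCD: a:c = 7:1

7:1


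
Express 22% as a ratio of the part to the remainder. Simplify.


Part = 22%, Remainder = 78%
Ratio = 22:78
GCD(22, 78) = 2
Simplify: 11:39 = 11:39

11:39


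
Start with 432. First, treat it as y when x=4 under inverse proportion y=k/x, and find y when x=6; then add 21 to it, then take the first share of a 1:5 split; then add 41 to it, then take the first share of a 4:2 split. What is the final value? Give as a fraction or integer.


Start with 432.
Step 1: Inverse prop: k = (432)*4; new y = k/6 = 432*4/6 = 288
Step 2: Add 21: 288+21=309; split 1:5 first = 309*1/6 = 103/2
Step 3: Add 41: 103/2+41=185/2; split 4:2 first = 185/2*4/6 = 185/3
Final result = 185/3

185/3


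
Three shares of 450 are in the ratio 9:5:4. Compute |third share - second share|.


Total parts = 9 + 5 + 4 = 18
Value per part = 450 / 18 = 25
Shares: 9*25=225, 5*25=125, 4*25=100
Third share = 100, second share = 125
Difference = |100 - 125| = 25

25
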